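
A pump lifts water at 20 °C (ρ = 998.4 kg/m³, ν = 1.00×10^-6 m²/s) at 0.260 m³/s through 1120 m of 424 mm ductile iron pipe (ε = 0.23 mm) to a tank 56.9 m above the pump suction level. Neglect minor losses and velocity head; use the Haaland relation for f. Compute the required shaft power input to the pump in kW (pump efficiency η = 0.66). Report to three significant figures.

P_shaft ≈ 250 kW

V = 4Q/(πD²) = 1.841 m/s; Re = 7.81×10^5; ε/D = 5.42×10^-4; f = 0.01757
h_f = f(L/D)V²/2g = 8.020 m
Total head H = z + h_f = 56.9 + 8.020 = 64.92 m
P_hyd = ρgQH = 998.4·9.81·0.260·64.92 = 165.3 kW
P_shaft = P_hyd/η = 165.3/0.66 = 250.5 kW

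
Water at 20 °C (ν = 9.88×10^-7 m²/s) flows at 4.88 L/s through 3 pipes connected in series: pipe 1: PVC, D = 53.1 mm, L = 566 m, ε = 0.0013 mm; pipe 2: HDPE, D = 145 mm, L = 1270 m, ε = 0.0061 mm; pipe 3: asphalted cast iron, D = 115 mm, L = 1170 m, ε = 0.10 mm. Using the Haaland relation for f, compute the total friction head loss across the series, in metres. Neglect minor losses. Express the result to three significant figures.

Pipe 1: V = 2.204 m/s, Re = 1.18×10^5, ε/D = 2.45×10^-5, f = 0.01732, h_1 = f(L/D)V²/2g = 45.69 m
Pipe 2: V = 0.2955 m/s, Re = 4.34×10^4, ε/D = 4.21×10^-5, f = 0.02149, h_2 = f(L/D)V²/2g = 0.8379 m
Pipe 3: V = 0.4698 m/s, Re = 5.47×10^4, ε/D = 8.70×10^-4, f = 0.02307, h_3 = f(L/D)V²/2g = 2.640 m
Series → Q common, losses add: H = Σh = 49.17 m

H ≈ 49.2 m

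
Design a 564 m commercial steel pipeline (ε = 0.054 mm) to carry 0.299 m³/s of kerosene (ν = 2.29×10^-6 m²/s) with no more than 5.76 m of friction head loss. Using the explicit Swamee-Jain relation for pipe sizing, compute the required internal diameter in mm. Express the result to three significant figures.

Swamee-Jain (Type III): D = 0.66·[ε^1.25·(LQ²/(gh_f))^4.75 + ν·Q^9.4·(L/(gh_f))^5.2]^0.04
LQ²/(gh_f) = 0.8923; L/(gh_f) = 9.981
Term 1 = ε^1.25·(…)^4.75 = 2.69×10^-6; Term 2 = ν·Q^9.4·(…)^5.2 = 4.24×10^-6
D = 0.66·(2.69×10^-6 + 4.24×10^-6)^0.04 = 0.4104 m = 410 mm
Check: V = 2.26 m/s, Re = 4.05×10^5, f = 0.01517, h_f = 5.43 m ≈ 5.76 m ✓

D ≈ 410 mm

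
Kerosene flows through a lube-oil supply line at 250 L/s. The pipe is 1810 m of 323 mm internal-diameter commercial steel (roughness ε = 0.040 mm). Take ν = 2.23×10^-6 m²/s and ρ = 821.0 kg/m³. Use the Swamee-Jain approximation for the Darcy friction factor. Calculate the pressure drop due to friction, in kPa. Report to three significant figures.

V = 4Q/(πD²) = 4·0.250/(π·0.323²) = 3.051 m/s
Re = VD/ν = 3.051·0.323/2.23×10^-6 = 4.42×10^5 → turbulent
ε/D = 0.040/323 = 1.24×10^-4
Swamee-Jain: f = 0.01494
h_f = f(L/D)V²/(2g) = 0.01494·(1810/0.323)·3.051²/(2·9.81) = 39.72 m
Δp = ρg·h_f = 821.0·9.81·39.72 = 319.9 kPa

Δp ≈ 320 kPa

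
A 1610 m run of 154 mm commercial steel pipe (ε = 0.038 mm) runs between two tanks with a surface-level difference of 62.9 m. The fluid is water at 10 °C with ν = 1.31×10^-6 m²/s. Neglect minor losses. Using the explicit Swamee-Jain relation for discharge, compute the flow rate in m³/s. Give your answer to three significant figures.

Q ≈ 0.0498 m³/s

Swamee-Jain (Type II): Q = -0.965·√(gD⁵h_f/L)·ln[ε/(3.7D) + √(3.17ν²L/(gD³h_f))]
√(gD⁵h_f/L) = √(9.81·0.154⁵·62.9/1610) = 0.005762
ε/(3.7D) = 6.67×10^-5; √(3.17ν²L/(gD³h_f)) = 6.23×10^-5
Q = -0.965·0.005762·ln(1.290×10^-4) = 0.04979 m³/s
Check: V = 2.67 m/s, Re = 3.14×10^5, f = 0.01660, h_f = 63.2 m ≈ 62.9 m ✓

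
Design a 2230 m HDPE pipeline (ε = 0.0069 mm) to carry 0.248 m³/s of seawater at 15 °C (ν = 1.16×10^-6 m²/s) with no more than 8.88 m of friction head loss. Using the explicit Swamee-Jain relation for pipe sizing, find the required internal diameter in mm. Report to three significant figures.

Swamee-Jain (Type III): D = 0.66·[ε^1.25·(LQ²/(gh_f))^4.75 + ν·Q^9.4·(L/(gh_f))^5.2]^0.04
LQ²/(gh_f) = 1.574; L/(gh_f) = 25.60
Term 1 = ε^1.25·(…)^4.75 = 3.05×10^-6; Term 2 = ν·Q^9.4·(…)^5.2 = 4.96×10^-5
D = 0.66·(3.05×10^-6 + 4.96×10^-5)^0.04 = 0.4450 m = 445 mm
Check: V = 1.59 m/s, Re = 6.12×10^5, f = 0.01291, h_f = 8.38 m ≈ 8.88 m ✓

D ≈ 445 mm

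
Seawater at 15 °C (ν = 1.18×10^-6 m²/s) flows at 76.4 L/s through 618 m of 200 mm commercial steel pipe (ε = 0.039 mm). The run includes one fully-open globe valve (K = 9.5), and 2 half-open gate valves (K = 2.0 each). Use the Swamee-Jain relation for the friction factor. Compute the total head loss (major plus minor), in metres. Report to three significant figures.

V = 4Q/(πD²) = 2.432 m/s; V²/2g = 0.3014 m
Re = 4.12×10^5, ε/D = 1.95×10^-4 → f = 0.01574 (Swamee-Jain)
Major: h_f = f(L/D)·V²/2g = 0.01574·3090·0.3014 = 14.66 m
Minor: ΣK = 13.5; h_m = ΣK·V²/2g = 4.069 m
Total H_L = 14.66 + 4.069 = 18.73 m

H_L ≈ 18.7 m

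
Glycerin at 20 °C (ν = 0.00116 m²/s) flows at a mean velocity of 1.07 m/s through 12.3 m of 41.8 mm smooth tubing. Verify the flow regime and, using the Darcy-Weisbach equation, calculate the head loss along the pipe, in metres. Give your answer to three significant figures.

Re = VD/ν = 1.07·0.04180/0.00116 = 38.6 → laminar (Re < 2300)
f = 64/Re = 1.660
h_f = f(L/D)V²/(2g) = 1.660·(12.3/0.04180)·1.07²/(2·9.81) = 28.50 m

h_f ≈ 28.5 m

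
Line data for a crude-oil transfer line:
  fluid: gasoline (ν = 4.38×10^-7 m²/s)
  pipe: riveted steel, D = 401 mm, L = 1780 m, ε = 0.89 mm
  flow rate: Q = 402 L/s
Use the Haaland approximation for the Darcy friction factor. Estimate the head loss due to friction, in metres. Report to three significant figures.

h_f ≈ 55.4 m

V = 4Q/(πD²) = 4·0.402/(π·0.401²) = 3.183 m/s
Re = VD/ν = 3.183·0.401/4.38×10^-7 = 2.91×10^6 → turbulent
ε/D = 0.89/401 = 0.00222
Haaland: f = 0.02418
h_f = f(L/D)V²/(2g) = 0.02418·(1780/0.401)·3.183²/(2·9.81) = 55.43 m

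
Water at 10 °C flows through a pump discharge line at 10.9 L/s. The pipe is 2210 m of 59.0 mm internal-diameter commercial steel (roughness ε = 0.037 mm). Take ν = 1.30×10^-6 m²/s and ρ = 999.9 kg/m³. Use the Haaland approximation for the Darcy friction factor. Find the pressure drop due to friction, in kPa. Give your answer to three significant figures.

Δp ≈ 5780 kPa

V = 4Q/(πD²) = 4·0.0109/(π·0.0590²) = 3.987 m/s
Re = VD/ν = 3.987·0.0590/1.30×10^-6 = 1.81×10^5 → turbulent
ε/D = 0.037/59.0 = 6.27×10^-4
Haaland: f = 0.01943
h_f = f(L/D)V²/(2g) = 0.01943·(2210/0.0590)·3.987²/(2·9.81) = 589.6 m
Δp = ρg·h_f = 999.9·9.81·589.6 = 5783 kPa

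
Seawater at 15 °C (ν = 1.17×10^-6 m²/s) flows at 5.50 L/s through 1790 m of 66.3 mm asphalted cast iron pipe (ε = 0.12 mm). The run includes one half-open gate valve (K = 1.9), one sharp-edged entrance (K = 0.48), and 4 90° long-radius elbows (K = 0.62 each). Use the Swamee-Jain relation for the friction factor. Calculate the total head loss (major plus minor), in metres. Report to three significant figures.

H_L ≈ 87.9 m

V = 4Q/(πD²) = 1.593 m/s; V²/2g = 0.1294 m
Re = 9.03×10^4, ε/D = 0.00181 → f = 0.02500 (Swamee-Jain)
Major: h_f = f(L/D)·V²/2g = 0.02500·26998·0.1294 = 87.31 m
Minor: ΣK = 4.86; h_m = ΣK·V²/2g = 0.6287 m
Total H_L = 87.31 + 0.6287 = 87.94 m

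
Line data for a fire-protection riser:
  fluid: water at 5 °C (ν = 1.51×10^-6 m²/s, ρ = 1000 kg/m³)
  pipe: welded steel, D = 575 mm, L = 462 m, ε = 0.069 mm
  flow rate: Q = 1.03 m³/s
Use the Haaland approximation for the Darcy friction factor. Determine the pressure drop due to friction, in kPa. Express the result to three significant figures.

Δp ≈ 83.8 kPa

V = 4Q/(πD²) = 4·1.03/(π·0.575²) = 3.967 m/s
Re = VD/ν = 3.967·0.575/1.51×10^-6 = 1.51×10^6 → turbulent
ε/D = 0.069/575 = 1.20×10^-4
Haaland: f = 0.01326
h_f = f(L/D)V²/(2g) = 0.01326·(462/0.575)·3.967²/(2·9.81) = 8.543 m
Δp = ρg·h_f = 1000·9.81·8.543 = 83.81 kPa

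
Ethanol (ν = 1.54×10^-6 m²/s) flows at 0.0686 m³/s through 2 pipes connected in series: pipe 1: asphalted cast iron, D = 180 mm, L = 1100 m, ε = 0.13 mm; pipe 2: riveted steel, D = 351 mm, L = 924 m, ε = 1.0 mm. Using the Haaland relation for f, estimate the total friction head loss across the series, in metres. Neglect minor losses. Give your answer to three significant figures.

H ≈ 45.3 m

Pipe 1: V = 2.696 m/s, Re = 3.15×10^5, ε/D = 7.22×10^-4, f = 0.01921, h_1 = f(L/D)V²/2g = 43.49 m
Pipe 2: V = 0.7090 m/s, Re = 1.62×10^5, ε/D = 0.00285, f = 0.02661, h_2 = f(L/D)V²/2g = 1.794 m
Series → Q common, losses add: H = Σh = 45.29 m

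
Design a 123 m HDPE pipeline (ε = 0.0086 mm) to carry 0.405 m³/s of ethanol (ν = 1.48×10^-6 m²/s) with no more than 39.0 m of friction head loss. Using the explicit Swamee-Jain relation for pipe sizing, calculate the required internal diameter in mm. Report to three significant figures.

D ≈ 220 mm

Swamee-Jain (Type III): D = 0.66·[ε^1.25·(LQ²/(gh_f))^4.75 + ν·Q^9.4·(L/(gh_f))^5.2]^0.04
LQ²/(gh_f) = 0.05273; L/(gh_f) = 0.3215
Term 1 = ε^1.25·(…)^4.75 = 3.96×10^-13; Term 2 = ν·Q^9.4·(…)^5.2 = 8.27×10^-13
D = 0.66·(3.96×10^-13 + 8.27×10^-13)^0.04 = 0.2203 m = 220 mm
Check: V = 10.6 m/s, Re = 1.58×10^6, f = 0.01186, h_f = 38.1 m ≈ 39.0 m ✓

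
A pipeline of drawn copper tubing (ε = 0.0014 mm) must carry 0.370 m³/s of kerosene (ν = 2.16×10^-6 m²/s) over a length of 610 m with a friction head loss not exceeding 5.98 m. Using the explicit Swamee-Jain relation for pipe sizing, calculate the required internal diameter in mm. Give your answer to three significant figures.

Swamee-Jain (Type III): D = 0.66·[ε^1.25·(LQ²/(gh_f))^4.75 + ν·Q^9.4·(L/(gh_f))^5.2]^0.04
LQ²/(gh_f) = 1.424; L/(gh_f) = 10.40
Term 1 = ε^1.25·(…)^4.75 = 2.58×10^-7; Term 2 = ν·Q^9.4·(…)^5.2 = 3.66×10^-5
D = 0.66·(2.58×10^-7 + 3.66×10^-5)^0.04 = 0.4387 m = 439 mm
Check: V = 2.45 m/s, Re = 4.97×10^5, f = 0.01316, h_f = 5.58 m ≈ 5.98 m ✓

D ≈ 439 mm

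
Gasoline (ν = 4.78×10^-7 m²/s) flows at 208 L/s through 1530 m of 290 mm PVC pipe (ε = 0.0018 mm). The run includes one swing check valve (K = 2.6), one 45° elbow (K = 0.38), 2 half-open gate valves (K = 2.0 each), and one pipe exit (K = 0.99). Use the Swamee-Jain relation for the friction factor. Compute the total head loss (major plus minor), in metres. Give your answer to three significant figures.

H_L ≈ 32.5 m

V = 4Q/(πD²) = 3.149 m/s; V²/2g = 0.5054 m
Re = 1.91×10^6, ε/D = 6.21×10^-6 → f = 0.01067 (Swamee-Jain)
Major: h_f = f(L/D)·V²/2g = 0.01067·5276·0.5054 = 28.45 m
Minor: ΣK = 7.97; h_m = ΣK·V²/2g = 4.028 m
Total H_L = 28.45 + 4.028 = 32.48 m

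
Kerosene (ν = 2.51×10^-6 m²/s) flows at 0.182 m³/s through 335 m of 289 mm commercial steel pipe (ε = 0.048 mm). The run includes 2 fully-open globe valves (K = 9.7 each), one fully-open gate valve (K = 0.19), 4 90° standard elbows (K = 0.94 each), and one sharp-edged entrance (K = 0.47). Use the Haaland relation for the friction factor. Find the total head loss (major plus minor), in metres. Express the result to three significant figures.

H_L ≈ 16.5 m

V = 4Q/(πD²) = 2.775 m/s; V²/2g = 0.3923 m
Re = 3.19×10^5, ε/D = 1.66×10^-4 → f = 0.01567 (Haaland)
Major: h_f = f(L/D)·V²/2g = 0.01567·1159·0.3923 = 7.129 m
Minor: ΣK = 23.8; h_m = ΣK·V²/2g = 9.346 m
Total H_L = 7.129 + 9.346 = 16.47 m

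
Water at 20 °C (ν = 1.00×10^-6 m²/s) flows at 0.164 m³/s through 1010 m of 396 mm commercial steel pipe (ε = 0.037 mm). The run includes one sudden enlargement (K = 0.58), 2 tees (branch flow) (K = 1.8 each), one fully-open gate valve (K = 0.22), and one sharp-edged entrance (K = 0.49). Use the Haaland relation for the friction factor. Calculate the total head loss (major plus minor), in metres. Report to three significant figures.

H_L ≈ 3.69 m

V = 4Q/(πD²) = 1.332 m/s; V²/2g = 0.09037 m
Re = 5.27×10^5, ε/D = 9.34×10^-5 → f = 0.01410 (Haaland)
Major: h_f = f(L/D)·V²/2g = 0.01410·2551·0.09037 = 3.250 m
Minor: ΣK = 4.89; h_m = ΣK·V²/2g = 0.4419 m
Total H_L = 3.250 + 0.4419 = 3.692 m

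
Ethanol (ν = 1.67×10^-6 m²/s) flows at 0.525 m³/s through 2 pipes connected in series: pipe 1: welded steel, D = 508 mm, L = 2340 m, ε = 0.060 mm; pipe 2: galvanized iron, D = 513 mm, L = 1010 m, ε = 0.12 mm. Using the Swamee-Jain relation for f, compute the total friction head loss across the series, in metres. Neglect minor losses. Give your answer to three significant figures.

Pipe 1: V = 2.590 m/s, Re = 7.88×10^5, ε/D = 1.18×10^-4, f = 0.01404, h_1 = f(L/D)V²/2g = 22.11 m
Pipe 2: V = 2.540 m/s, Re = 7.80×10^5, ε/D = 2.34×10^-4, f = 0.01534, h_2 = f(L/D)V²/2g = 9.930 m
Series → Q common, losses add: H = Σh = 32.04 m

H ≈ 32.0 m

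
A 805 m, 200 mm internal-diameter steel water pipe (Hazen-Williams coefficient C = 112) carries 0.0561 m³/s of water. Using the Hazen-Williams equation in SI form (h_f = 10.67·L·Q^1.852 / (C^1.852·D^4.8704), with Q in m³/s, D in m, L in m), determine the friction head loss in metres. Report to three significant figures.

h_f ≈ 16.8 m

h_f = 10.67·805·0.0561^1.852 / (112^1.852·0.200^4.8704) = 16.83 m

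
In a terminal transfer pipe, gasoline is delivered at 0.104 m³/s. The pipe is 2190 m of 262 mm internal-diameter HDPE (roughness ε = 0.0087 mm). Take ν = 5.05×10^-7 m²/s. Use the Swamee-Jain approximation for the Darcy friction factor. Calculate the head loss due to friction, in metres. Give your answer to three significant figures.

h_f ≈ 19.6 m

V = 4Q/(πD²) = 4·0.104/(π·0.262²) = 1.929 m/s
Re = VD/ν = 1.929·0.262/5.05×10^-7 = 1.00×10^6 → turbulent
ε/D = 0.0087/262 = 3.32×10^-5
Swamee-Jain: f = 0.01236
h_f = f(L/D)V²/(2g) = 0.01236·(2190/0.262)·1.929²/(2·9.81) = 19.59 m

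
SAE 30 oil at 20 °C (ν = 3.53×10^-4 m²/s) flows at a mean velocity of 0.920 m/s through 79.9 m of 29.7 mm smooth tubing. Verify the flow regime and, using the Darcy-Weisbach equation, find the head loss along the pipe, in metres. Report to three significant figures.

h_f ≈ 96.0 m

Re = VD/ν = 0.920·0.02970/3.53×10^-4 = 77.4 → laminar (Re < 2300)
f = 64/Re = 0.8268
h_f = f(L/D)V²/(2g) = 0.8268·(79.9/0.02970)·0.920²/(2·9.81) = 95.96 m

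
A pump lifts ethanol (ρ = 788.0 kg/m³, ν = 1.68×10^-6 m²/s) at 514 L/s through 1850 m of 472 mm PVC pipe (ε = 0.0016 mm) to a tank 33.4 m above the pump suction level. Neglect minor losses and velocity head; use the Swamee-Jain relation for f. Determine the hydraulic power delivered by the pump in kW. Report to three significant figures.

V = 4Q/(πD²) = 2.938 m/s; Re = 8.25×10^5; ε/D = 3.39×10^-6; f = 0.01207
h_f = f(L/D)V²/2g = 20.80 m
Total head H = z + h_f = 33.4 + 20.80 = 54.20 m
P_hyd = ρgQH = 788.0·9.81·0.514·54.20 = 215.4 kW

P_hyd ≈ 215 kW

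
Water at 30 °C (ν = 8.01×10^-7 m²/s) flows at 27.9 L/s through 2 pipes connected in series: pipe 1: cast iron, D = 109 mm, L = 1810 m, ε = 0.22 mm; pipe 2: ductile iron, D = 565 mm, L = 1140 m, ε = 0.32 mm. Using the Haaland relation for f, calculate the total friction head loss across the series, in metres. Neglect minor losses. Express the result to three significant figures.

H ≈ 181 m

Pipe 1: V = 2.990 m/s, Re = 4.07×10^5, ε/D = 0.00202, f = 0.02392, h_1 = f(L/D)V²/2g = 181.0 m
Pipe 2: V = 0.1113 m/s, Re = 7.85×10^4, ε/D = 5.66×10^-4, f = 0.02098, h_2 = f(L/D)V²/2g = 0.02672 m
Series → Q common, losses add: H = Σh = 181.0 m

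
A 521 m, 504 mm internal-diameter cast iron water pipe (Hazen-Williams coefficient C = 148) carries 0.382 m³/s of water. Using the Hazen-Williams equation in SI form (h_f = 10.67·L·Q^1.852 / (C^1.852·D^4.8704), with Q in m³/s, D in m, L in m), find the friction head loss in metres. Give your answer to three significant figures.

h_f ≈ 2.52 m

h_f = 10.67·521·0.382^1.852 / (148^1.852·0.504^4.8704) = 2.517 m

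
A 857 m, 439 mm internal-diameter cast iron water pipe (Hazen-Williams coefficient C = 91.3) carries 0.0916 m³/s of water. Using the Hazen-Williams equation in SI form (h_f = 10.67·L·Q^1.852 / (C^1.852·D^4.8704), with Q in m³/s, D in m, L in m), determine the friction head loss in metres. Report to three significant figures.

h_f ≈ 1.41 m

h_f = 10.67·857·0.0916^1.852 / (91.3^1.852·0.439^4.8704) = 1.410 m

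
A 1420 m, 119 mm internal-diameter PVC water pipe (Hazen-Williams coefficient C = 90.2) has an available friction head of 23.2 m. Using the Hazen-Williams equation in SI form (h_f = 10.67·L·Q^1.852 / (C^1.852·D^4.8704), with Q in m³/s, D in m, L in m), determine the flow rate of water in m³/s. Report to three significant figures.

Rearranging: Q = [h_f·C^1.852·D^4.8704 / (10.67·L)]^(1/1.852)
Q = [23.2·90.2^1.852·0.119^4.8704 / (10.67·1420)]^0.540 = 0.01010 m³/s

Q ≈ 0.0101 m³/s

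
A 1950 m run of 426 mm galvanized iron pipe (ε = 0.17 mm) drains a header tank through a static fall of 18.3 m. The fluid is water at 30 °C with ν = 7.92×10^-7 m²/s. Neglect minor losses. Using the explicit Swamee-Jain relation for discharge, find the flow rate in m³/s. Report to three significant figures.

Swamee-Jain (Type II): Q = -0.965·√(gD⁵h_f/L)·ln[ε/(3.7D) + √(3.17ν²L/(gD³h_f))]
√(gD⁵h_f/L) = √(9.81·0.426⁵·18.3/1950) = 0.03594
ε/(3.7D) = 1.08×10^-4; √(3.17ν²L/(gD³h_f)) = 1.67×10^-5
Q = -0.965·0.03594·ln(1.246×10^-4) = 0.3118 m³/s
Check: V = 2.19 m/s, Re = 1.18×10^6, f = 0.01649, h_f = 18.4 m ≈ 18.3 m ✓

Q ≈ 0.312 m³/s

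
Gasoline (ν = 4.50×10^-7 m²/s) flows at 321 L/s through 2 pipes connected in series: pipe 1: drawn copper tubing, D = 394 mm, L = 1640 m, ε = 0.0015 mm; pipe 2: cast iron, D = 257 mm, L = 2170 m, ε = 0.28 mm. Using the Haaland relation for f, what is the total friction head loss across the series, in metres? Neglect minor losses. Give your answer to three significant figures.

H ≈ 347 m

Pipe 1: V = 2.633 m/s, Re = 2.31×10^6, ε/D = 3.81×10^-6, f = 0.01023, h_1 = f(L/D)V²/2g = 15.05 m
Pipe 2: V = 6.188 m/s, Re = 3.53×10^6, ε/D = 0.00109, f = 0.02016, h_2 = f(L/D)V²/2g = 332.3 m
Series → Q common, losses add: H = Σh = 347.3 m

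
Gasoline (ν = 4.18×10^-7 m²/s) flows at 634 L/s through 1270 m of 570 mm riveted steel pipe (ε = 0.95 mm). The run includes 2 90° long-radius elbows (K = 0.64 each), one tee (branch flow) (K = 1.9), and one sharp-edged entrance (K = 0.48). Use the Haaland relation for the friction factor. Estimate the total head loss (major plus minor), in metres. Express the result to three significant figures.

H_L ≈ 16.9 m

V = 4Q/(πD²) = 2.485 m/s; V²/2g = 0.3146 m
Re = 3.39×10^6, ε/D = 0.00167 → f = 0.02242 (Haaland)
Major: h_f = f(L/D)·V²/2g = 0.02242·2228·0.3146 = 15.72 m
Minor: ΣK = 3.66; h_m = ΣK·V²/2g = 1.152 m
Total H_L = 15.72 + 1.152 = 16.87 m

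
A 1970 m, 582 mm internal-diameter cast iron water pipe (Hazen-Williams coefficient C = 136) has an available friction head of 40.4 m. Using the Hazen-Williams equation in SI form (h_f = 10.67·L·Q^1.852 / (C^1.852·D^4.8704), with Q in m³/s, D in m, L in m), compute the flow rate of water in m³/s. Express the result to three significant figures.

Rearranging: Q = [h_f·C^1.852·D^4.8704 / (10.67·L)]^(1/1.852)
Q = [40.4·136^1.852·0.582^4.8704 / (10.67·1970)]^0.540 = 1.119 m³/s

Q ≈ 1.12 m³/s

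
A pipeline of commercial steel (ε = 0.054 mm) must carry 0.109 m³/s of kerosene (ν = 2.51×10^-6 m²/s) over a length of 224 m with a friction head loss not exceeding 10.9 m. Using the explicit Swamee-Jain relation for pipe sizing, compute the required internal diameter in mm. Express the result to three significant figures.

Swamee-Jain (Type III): D = 0.66·[ε^1.25·(LQ²/(gh_f))^4.75 + ν·Q^9.4·(L/(gh_f))^5.2]^0.04
LQ²/(gh_f) = 0.02489; L/(gh_f) = 2.095
Term 1 = ε^1.25·(…)^4.75 = 1.11×10^-13; Term 2 = ν·Q^9.4·(…)^5.2 = 1.05×10^-13
D = 0.66·(1.11×10^-13 + 1.05×10^-13)^0.04 = 0.2056 m = 206 mm
Check: V = 3.28 m/s, Re = 2.69×10^5, f = 0.01698, h_f = 10.2 m ≈ 10.9 m ✓

D ≈ 206 mm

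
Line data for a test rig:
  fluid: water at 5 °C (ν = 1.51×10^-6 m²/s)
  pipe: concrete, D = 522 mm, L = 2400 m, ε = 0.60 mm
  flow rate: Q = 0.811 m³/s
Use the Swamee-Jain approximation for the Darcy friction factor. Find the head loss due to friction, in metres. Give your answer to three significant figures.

V = 4Q/(πD²) = 4·0.811/(π·0.522²) = 3.790 m/s
Re = VD/ν = 3.790·0.522/1.51×10^-6 = 1.31×10^6 → turbulent
ε/D = 0.60/522 = 0.00115
Swamee-Jain: f = 0.02060
h_f = f(L/D)V²/(2g) = 0.02060·(2400/0.522)·3.790²/(2·9.81) = 69.34 m

h_f ≈ 69.3 m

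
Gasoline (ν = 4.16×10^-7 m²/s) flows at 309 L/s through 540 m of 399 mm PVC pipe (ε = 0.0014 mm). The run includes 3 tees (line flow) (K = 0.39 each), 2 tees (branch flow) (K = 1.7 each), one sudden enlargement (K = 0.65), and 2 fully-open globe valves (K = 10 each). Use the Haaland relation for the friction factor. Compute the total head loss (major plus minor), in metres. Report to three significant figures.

H_L ≈ 12.1 m

V = 4Q/(πD²) = 2.471 m/s; V²/2g = 0.3113 m
Re = 2.37×10^6, ε/D = 3.51×10^-6 → f = 0.01018 (Haaland)
Major: h_f = f(L/D)·V²/2g = 0.01018·1353·0.3113 = 4.289 m
Minor: ΣK = 25.2; h_m = ΣK·V²/2g = 7.850 m
Total H_L = 4.289 + 7.850 = 12.14 m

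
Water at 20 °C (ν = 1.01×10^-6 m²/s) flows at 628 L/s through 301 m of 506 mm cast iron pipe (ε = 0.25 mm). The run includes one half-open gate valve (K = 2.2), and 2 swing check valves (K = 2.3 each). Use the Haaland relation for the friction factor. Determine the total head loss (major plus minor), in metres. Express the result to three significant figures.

H_L ≈ 8.40 m

V = 4Q/(πD²) = 3.123 m/s; V²/2g = 0.4971 m
Re = 1.56×10^6, ε/D = 4.94×10^-4 → f = 0.01698 (Haaland)
Major: h_f = f(L/D)·V²/2g = 0.01698·594.9·0.4971 = 5.020 m
Minor: ΣK = 6.80; h_m = ΣK·V²/2g = 3.380 m
Total H_L = 5.020 + 3.380 = 8.400 m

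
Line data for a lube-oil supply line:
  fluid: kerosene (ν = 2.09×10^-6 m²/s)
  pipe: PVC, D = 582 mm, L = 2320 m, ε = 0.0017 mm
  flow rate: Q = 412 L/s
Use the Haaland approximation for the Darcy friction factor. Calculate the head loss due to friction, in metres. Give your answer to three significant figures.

V = 4Q/(πD²) = 4·0.412/(π·0.582²) = 1.549 m/s
Re = VD/ν = 1.549·0.582/2.09×10^-6 = 4.31×10^5 → turbulent
ε/D = 0.0017/582 = 2.92×10^-6
Haaland: f = 0.01344
h_f = f(L/D)V²/(2g) = 0.01344·(2320/0.582)·1.549²/(2·9.81) = 6.551 m

h_f ≈ 6.55 m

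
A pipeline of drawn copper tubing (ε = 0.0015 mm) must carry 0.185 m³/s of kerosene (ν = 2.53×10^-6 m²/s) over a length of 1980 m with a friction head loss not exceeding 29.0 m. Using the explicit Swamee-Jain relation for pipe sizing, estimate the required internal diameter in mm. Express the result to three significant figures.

D ≈ 313 mm

Swamee-Jain (Type III): D = 0.66·[ε^1.25·(LQ²/(gh_f))^4.75 + ν·Q^9.4·(L/(gh_f))^5.2]^0.04
LQ²/(gh_f) = 0.2382; L/(gh_f) = 6.960
Term 1 = ε^1.25·(…)^4.75 = 5.76×10^-11; Term 2 = ν·Q^9.4·(…)^5.2 = 7.87×10^-9
D = 0.66·(5.76×10^-11 + 7.87×10^-9)^0.04 = 0.3130 m = 313 mm
Check: V = 2.40 m/s, Re = 2.97×10^5, f = 0.01445, h_f = 26.9 m ≈ 29.0 m ✓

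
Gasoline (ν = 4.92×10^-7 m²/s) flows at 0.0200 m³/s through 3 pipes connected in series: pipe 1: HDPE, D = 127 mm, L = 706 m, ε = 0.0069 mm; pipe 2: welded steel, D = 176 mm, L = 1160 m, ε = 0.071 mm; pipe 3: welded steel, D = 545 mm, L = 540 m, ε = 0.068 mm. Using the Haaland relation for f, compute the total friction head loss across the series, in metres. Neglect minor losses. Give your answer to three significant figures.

H ≈ 14.0 m

Pipe 1: V = 1.579 m/s, Re = 4.08×10^5, ε/D = 5.43×10^-5, f = 0.01414, h_1 = f(L/D)V²/2g = 9.984 m
Pipe 2: V = 0.8221 m/s, Re = 2.94×10^5, ε/D = 4.03×10^-4, f = 0.01752, h_2 = f(L/D)V²/2g = 3.977 m
Pipe 3: V = 0.08573 m/s, Re = 9.50×10^4, ε/D = 1.25×10^-4, f = 0.01856, h_3 = f(L/D)V²/2g = 0.006888 m
Series → Q common, losses add: H = Σh = 13.97 m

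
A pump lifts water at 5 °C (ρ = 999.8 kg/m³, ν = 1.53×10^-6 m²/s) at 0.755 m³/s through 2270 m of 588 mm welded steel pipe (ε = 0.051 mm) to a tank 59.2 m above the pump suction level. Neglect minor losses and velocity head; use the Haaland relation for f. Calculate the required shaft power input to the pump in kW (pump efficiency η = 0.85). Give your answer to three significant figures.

P_shaft ≈ 689 kW

V = 4Q/(πD²) = 2.780 m/s; Re = 1.07×10^6; ε/D = 8.67×10^-5; f = 0.01305
h_f = f(L/D)V²/2g = 19.85 m
Total head H = z + h_f = 59.2 + 19.85 = 79.05 m
P_hyd = ρgQH = 999.8·9.81·0.755·79.05 = 585.4 kW
P_shaft = P_hyd/η = 585.4/0.85 = 688.7 kW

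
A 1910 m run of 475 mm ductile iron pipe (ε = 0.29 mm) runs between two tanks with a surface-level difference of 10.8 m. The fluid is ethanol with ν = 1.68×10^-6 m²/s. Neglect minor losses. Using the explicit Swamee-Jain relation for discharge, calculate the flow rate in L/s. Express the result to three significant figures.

Q ≈ 300 L/s

Swamee-Jain (Type II): Q = -0.965·√(gD⁵h_f/L)·ln[ε/(3.7D) + √(3.17ν²L/(gD³h_f))]
√(gD⁵h_f/L) = √(9.81·0.475⁵·10.8/1910) = 0.03662
ε/(3.7D) = 1.65×10^-4; √(3.17ν²L/(gD³h_f)) = 3.88×10^-5
Q = -0.965·0.03662·ln(2.038×10^-4) = 0.3003 m³/s
Check: V = 1.69 m/s, Re = 4.79×10^5, f = 0.01847, h_f = 10.9 m ≈ 10.8 m ✓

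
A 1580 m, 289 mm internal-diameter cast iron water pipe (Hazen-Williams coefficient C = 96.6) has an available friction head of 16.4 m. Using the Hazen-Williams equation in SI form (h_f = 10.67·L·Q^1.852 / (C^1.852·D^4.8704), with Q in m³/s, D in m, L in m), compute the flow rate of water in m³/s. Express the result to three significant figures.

Q ≈ 0.0873 m³/s

Rearranging: Q = [h_f·C^1.852·D^4.8704 / (10.67·L)]^(1/1.852)
Q = [16.4·96.6^1.852·0.289^4.8704 / (10.67·1580)]^0.540 = 0.08728 m³/s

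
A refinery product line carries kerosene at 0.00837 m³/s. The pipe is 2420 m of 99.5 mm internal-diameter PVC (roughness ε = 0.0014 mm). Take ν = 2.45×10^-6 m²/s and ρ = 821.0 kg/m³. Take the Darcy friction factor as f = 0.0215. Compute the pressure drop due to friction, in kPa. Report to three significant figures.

V = 4Q/(πD²) = 4·0.00837/(π·0.0995²) = 1.076 m/s
h_f = f(L/D)V²/(2g) = 0.02150·(2420/0.0995)·1.076²/(2·9.81) = 30.88 m
Δp = ρg·h_f = 821.0·9.81·30.88 = 248.7 kPa

Δp ≈ 249 kPa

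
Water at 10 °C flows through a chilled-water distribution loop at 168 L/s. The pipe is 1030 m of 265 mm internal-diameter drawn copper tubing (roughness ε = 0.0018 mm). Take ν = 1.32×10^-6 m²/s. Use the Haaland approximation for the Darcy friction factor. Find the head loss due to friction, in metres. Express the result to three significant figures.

V = 4Q/(πD²) = 4·0.168/(π·0.265²) = 3.046 m/s
Re = VD/ν = 3.046·0.265/1.32×10^-6 = 6.12×10^5 → turbulent
ε/D = 0.0018/265 = 6.79×10^-6
Haaland: f = 0.01269
h_f = f(L/D)V²/(2g) = 0.01269·(1030/0.265)·3.046²/(2·9.81) = 23.33 m

h_f ≈ 23.3 m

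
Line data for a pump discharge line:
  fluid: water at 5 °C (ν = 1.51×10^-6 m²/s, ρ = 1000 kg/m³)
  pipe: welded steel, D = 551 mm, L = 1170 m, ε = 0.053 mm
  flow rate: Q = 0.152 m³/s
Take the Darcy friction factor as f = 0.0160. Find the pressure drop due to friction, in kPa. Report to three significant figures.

V = 4Q/(πD²) = 4·0.152/(π·0.551²) = 0.6375 m/s
h_f = f(L/D)V²/(2g) = 0.01600·(1170/0.551)·0.6375²/(2·9.81) = 0.7036 m
Δp = ρg·h_f = 1000·9.81·0.7036 = 6.903 kPa

Δp ≈ 6.90 kPa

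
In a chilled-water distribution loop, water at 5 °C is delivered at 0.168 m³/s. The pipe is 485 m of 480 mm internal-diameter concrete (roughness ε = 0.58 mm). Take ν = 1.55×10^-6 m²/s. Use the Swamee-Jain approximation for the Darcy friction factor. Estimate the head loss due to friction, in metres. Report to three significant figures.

h_f ≈ 0.959 m

V = 4Q/(πD²) = 4·0.168/(π·0.480²) = 0.9284 m/s
Re = VD/ν = 0.9284·0.480/1.55×10^-6 = 2.88×10^5 → turbulent
ε/D = 0.58/480 = 0.00121
Swamee-Jain: f = 0.02161
h_f = f(L/D)V²/(2g) = 0.02161·(485/0.480)·0.9284²/(2·9.81) = 0.9591 m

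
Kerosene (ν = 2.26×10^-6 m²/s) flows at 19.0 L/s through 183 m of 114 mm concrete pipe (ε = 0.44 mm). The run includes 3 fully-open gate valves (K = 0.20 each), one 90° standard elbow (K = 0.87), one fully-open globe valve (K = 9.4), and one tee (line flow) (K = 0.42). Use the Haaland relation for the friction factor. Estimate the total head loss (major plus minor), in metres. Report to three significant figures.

V = 4Q/(πD²) = 1.861 m/s; V²/2g = 0.1766 m
Re = 9.39×10^4, ε/D = 0.00386 → f = 0.02924 (Haaland)
Major: h_f = f(L/D)·V²/2g = 0.02924·1605·0.1766 = 8.289 m
Minor: ΣK = 11.3; h_m = ΣK·V²/2g = 1.994 m
Total H_L = 8.289 + 1.994 = 10.28 m

H_L ≈ 10.3 m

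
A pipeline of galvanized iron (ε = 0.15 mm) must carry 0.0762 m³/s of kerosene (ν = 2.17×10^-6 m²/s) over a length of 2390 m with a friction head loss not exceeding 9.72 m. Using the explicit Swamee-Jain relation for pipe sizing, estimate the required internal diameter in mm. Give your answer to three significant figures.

Swamee-Jain (Type III): D = 0.66·[ε^1.25·(LQ²/(gh_f))^4.75 + ν·Q^9.4·(L/(gh_f))^5.2]^0.04
LQ²/(gh_f) = 0.1455; L/(gh_f) = 25.06
Term 1 = ε^1.25·(…)^4.75 = 1.75×10^-9; Term 2 = ν·Q^9.4·(…)^5.2 = 1.26×10^-9
D = 0.66·(1.75×10^-9 + 1.26×10^-9)^0.04 = 0.3011 m = 301 mm
Check: V = 1.07 m/s, Re = 1.48×10^5, f = 0.01948, h_f = 9.02 m ≈ 9.72 m ✓

D ≈ 301 mm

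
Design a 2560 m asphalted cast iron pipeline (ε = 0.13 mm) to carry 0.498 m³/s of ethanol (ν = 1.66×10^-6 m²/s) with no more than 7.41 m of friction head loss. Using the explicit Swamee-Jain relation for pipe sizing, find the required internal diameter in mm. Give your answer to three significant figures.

Swamee-Jain (Type III): D = 0.66·[ε^1.25·(LQ²/(gh_f))^4.75 + ν·Q^9.4·(L/(gh_f))^5.2]^0.04
LQ²/(gh_f) = 8.734; L/(gh_f) = 35.22
Term 1 = ε^1.25·(…)^4.75 = 0.410; Term 2 = ν·Q^9.4·(…)^5.2 = 0.261
D = 0.66·(0.410 + 0.261)^0.04 = 0.6496 m = 650 mm
Check: V = 1.50 m/s, Re = 5.88×10^5, f = 0.01531, h_f = 6.94 m ≈ 7.41 m ✓

D ≈ 650 mm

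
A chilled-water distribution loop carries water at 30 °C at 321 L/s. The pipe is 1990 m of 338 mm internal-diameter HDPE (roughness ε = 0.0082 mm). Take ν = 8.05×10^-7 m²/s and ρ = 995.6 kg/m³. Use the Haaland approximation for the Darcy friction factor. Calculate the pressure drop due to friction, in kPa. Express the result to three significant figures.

V = 4Q/(πD²) = 4·0.321/(π·0.338²) = 3.578 m/s
Re = VD/ν = 3.578·0.338/8.05×10^-7 = 1.50×10^6 → turbulent
ε/D = 0.0082/338 = 2.43×10^-5
Haaland: f = 0.01143
h_f = f(L/D)V²/(2g) = 0.01143·(1990/0.338)·3.578²/(2·9.81) = 43.89 m
Δp = ρg·h_f = 995.6·9.81·43.89 = 428.7 kPa

Δp ≈ 429 kPa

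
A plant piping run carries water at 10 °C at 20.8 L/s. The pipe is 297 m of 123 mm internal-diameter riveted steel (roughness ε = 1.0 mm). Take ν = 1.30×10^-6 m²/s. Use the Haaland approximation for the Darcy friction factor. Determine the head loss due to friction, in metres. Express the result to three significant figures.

V = 4Q/(πD²) = 4·0.0208/(π·0.123²) = 1.751 m/s
Re = VD/ν = 1.751·0.123/1.30×10^-6 = 1.66×10^5 → turbulent
ε/D = 1.0/123 = 0.00813
Haaland: f = 0.03584
h_f = f(L/D)V²/(2g) = 0.03584·(297/0.123)·1.751²/(2·9.81) = 13.52 m

h_f ≈ 13.5 m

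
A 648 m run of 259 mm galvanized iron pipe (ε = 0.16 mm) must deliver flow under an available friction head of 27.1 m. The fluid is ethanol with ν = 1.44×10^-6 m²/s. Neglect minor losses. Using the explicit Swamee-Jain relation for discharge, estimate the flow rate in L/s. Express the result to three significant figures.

Swamee-Jain (Type II): Q = -0.965·√(gD⁵h_f/L)·ln[ε/(3.7D) + √(3.17ν²L/(gD³h_f))]
√(gD⁵h_f/L) = √(9.81·0.259⁵·27.1/648) = 0.02187
ε/(3.7D) = 1.67×10^-4; √(3.17ν²L/(gD³h_f)) = 3.04×10^-5
Q = -0.965·0.02187·ln(1.973×10^-4) = 0.1800 m³/s
Check: V = 3.42 m/s, Re = 6.15×10^5, f = 0.01832, h_f = 27.3 m ≈ 27.1 m ✓

Q ≈ 180 L/s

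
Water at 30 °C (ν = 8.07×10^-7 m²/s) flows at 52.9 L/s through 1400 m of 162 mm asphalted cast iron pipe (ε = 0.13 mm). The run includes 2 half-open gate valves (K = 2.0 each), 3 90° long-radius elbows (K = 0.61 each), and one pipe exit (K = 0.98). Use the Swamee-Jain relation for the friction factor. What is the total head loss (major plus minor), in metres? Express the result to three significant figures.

V = 4Q/(πD²) = 2.566 m/s; V²/2g = 0.3357 m
Re = 5.15×10^5, ε/D = 8.02×10^-4 → f = 0.01942 (Swamee-Jain)
Major: h_f = f(L/D)·V²/2g = 0.01942·8642·0.3357 = 56.35 m
Minor: ΣK = 6.81; h_m = ΣK·V²/2g = 2.286 m
Total H_L = 56.35 + 2.286 = 58.64 m

H_L ≈ 58.6 m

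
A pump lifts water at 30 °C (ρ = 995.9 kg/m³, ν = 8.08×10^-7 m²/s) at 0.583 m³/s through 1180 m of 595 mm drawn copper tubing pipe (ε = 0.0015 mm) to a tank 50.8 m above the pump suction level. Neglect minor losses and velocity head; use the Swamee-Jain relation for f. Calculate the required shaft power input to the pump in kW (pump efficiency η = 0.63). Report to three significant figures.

P_shaft ≈ 503 kW

V = 4Q/(πD²) = 2.097 m/s; Re = 1.54×10^6; ε/D = 2.52×10^-6; f = 0.01089
h_f = f(L/D)V²/2g = 4.838 m
Total head H = z + h_f = 50.8 + 4.838 = 55.64 m
P_hyd = ρgQH = 995.9·9.81·0.583·55.64 = 316.9 kW
P_shaft = P_hyd/η = 316.9/0.63 = 503.0 kW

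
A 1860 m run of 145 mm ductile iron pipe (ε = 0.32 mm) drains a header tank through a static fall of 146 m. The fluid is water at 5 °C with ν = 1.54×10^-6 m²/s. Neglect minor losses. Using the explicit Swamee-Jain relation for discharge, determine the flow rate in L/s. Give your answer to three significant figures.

Swamee-Jain (Type II): Q = -0.965·√(gD⁵h_f/L)·ln[ε/(3.7D) + √(3.17ν²L/(gD³h_f))]
√(gD⁵h_f/L) = √(9.81·0.145⁵·146/1860) = 0.007025
ε/(3.7D) = 5.96×10^-4; √(3.17ν²L/(gD³h_f)) = 5.66×10^-5
Q = -0.965·0.007025·ln(6.530×10^-4) = 0.04972 m³/s
Check: V = 3.01 m/s, Re = 2.84×10^5, f = 0.02479, h_f = 147 m ≈ 146 m ✓

Q ≈ 49.7 L/s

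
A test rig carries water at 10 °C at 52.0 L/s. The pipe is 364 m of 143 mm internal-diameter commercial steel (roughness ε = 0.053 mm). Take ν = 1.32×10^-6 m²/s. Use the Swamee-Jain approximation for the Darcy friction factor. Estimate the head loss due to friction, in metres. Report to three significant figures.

h_f ≈ 23.6 m

V = 4Q/(πD²) = 4·0.0520/(π·0.143²) = 3.238 m/s
Re = VD/ν = 3.238·0.143/1.32×10^-6 = 3.51×10^5 → turbulent
ε/D = 0.053/143 = 3.71×10^-4
Swamee-Jain: f = 0.01732
h_f = f(L/D)V²/(2g) = 0.01732·(364/0.143)·3.238²/(2·9.81) = 23.56 m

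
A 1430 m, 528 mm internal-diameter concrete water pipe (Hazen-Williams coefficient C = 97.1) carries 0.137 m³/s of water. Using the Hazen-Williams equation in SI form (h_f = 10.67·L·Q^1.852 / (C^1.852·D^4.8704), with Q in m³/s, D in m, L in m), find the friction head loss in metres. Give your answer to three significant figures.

h_f ≈ 1.80 m

h_f = 10.67·1430·0.137^1.852 / (97.1^1.852·0.528^4.8704) = 1.800 m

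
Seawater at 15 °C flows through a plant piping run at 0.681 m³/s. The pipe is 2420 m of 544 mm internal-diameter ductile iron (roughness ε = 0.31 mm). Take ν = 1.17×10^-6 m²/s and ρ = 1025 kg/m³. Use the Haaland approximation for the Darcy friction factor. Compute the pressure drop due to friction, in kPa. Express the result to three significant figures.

V = 4Q/(πD²) = 4·0.681/(π·0.544²) = 2.930 m/s
Re = VD/ν = 2.930·0.544/1.17×10^-6 = 1.36×10^6 → turbulent
ε/D = 0.31/544 = 5.70×10^-4
Haaland: f = 0.01753
h_f = f(L/D)V²/(2g) = 0.01753·(2420/0.544)·2.930²/(2·9.81) = 34.12 m
Δp = ρg·h_f = 1025·9.81·34.12 = 343.1 kPa

Δp ≈ 343 kPa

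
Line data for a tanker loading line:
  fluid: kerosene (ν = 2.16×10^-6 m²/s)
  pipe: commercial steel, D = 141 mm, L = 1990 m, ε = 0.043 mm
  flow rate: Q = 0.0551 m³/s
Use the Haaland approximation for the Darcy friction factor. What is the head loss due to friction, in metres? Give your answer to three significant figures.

h_f ≈ 155 m

V = 4Q/(πD²) = 4·0.0551/(π·0.141²) = 3.529 m/s
Re = VD/ν = 3.529·0.141/2.16×10^-6 = 2.30×10^5 → turbulent
ε/D = 0.043/141 = 3.05×10^-4
Haaland: f = 0.01727
h_f = f(L/D)V²/(2g) = 0.01727·(1990/0.141)·3.529²/(2·9.81) = 154.7 m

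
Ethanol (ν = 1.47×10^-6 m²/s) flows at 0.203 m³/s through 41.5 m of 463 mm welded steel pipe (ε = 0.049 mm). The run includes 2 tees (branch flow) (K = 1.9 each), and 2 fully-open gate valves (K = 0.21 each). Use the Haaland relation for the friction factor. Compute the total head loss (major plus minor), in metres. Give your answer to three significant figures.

H_L ≈ 0.411 m

V = 4Q/(πD²) = 1.206 m/s; V²/2g = 0.07410 m
Re = 3.80×10^5, ε/D = 1.06×10^-4 → f = 0.01481 (Haaland)
Major: h_f = f(L/D)·V²/2g = 0.01481·89.63·0.07410 = 0.09836 m
Minor: ΣK = 4.22; h_m = ΣK·V²/2g = 0.3127 m
Total H_L = 0.09836 + 0.3127 = 0.4110 m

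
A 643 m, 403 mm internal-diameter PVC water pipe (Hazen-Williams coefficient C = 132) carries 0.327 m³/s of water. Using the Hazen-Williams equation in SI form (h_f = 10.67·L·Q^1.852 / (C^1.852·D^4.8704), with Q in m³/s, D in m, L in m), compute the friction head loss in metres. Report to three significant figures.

h_f ≈ 8.56 m

h_f = 10.67·643·0.327^1.852 / (132^1.852·0.403^4.8704) = 8.557 m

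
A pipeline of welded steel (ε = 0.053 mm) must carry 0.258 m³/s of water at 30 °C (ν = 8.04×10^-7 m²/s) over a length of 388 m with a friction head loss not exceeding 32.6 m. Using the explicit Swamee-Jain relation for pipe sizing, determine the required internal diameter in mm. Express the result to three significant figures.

D ≈ 252 mm

Swamee-Jain (Type III): D = 0.66·[ε^1.25·(LQ²/(gh_f))^4.75 + ν·Q^9.4·(L/(gh_f))^5.2]^0.04
LQ²/(gh_f) = 0.08076; L/(gh_f) = 1.213
Term 1 = ε^1.25·(…)^4.75 = 2.91×10^-11; Term 2 = ν·Q^9.4·(…)^5.2 = 6.47×10^-12
D = 0.66·(2.91×10^-11 + 6.47×10^-12)^0.04 = 0.2521 m = 252 mm
Check: V = 5.17 m/s, Re = 1.62×10^6, f = 0.01455, h_f = 30.5 m ≈ 32.6 m ✓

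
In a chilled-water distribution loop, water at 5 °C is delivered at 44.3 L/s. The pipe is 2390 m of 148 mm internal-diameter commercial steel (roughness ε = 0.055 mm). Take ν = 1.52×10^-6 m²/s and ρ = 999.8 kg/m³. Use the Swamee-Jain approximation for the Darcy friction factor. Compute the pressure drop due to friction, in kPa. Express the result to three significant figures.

V = 4Q/(πD²) = 4·0.0443/(π·0.148²) = 2.575 m/s
Re = VD/ν = 2.575·0.148/1.52×10^-6 = 2.51×10^5 → turbulent
ε/D = 0.055/148 = 3.72×10^-4
Swamee-Jain: f = 0.01782
h_f = f(L/D)V²/(2g) = 0.01782·(2390/0.148)·2.575²/(2·9.81) = 97.28 m
Δp = ρg·h_f = 999.8·9.81·97.28 = 954.1 kPa

Δp ≈ 954 kPa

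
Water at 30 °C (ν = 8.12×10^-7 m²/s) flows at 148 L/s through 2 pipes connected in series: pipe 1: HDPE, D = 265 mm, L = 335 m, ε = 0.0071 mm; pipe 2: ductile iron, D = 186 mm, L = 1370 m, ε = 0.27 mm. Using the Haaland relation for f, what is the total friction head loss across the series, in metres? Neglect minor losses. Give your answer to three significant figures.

Pipe 1: V = 2.683 m/s, Re = 8.76×10^5, ε/D = 2.68×10^-5, f = 0.01231, h_1 = f(L/D)V²/2g = 5.713 m
Pipe 2: V = 5.447 m/s, Re = 1.25×10^6, ε/D = 0.00145, f = 0.02175, h_2 = f(L/D)V²/2g = 242.3 m
Series → Q common, losses add: H = Σh = 248.0 m

H ≈ 248 m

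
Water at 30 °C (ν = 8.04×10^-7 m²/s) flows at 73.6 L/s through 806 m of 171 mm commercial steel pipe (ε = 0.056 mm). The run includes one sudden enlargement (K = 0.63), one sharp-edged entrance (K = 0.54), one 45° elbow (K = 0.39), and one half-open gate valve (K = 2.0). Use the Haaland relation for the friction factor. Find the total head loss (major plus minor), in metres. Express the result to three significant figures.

H_L ≈ 41.6 m

V = 4Q/(πD²) = 3.205 m/s; V²/2g = 0.5235 m
Re = 6.82×10^5, ε/D = 3.27×10^-4 → f = 0.01610 (Haaland)
Major: h_f = f(L/D)·V²/2g = 0.01610·4713·0.5235 = 39.72 m
Minor: ΣK = 3.56; h_m = ΣK·V²/2g = 1.864 m
Total H_L = 39.72 + 1.864 = 41.59 m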